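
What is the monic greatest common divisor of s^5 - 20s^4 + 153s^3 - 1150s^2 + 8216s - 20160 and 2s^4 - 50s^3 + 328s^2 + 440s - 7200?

s^2 - 19s + 90

Apply the Euclidean algorithm:
  s^5 - 20s^4 + 153s^3 - 1150s^2 + 8216s - 20160 = ((1/2)s + 5/2)(2s^4 - 50s^3 + 328s^2 + 440s - 7200) + (114s^3 - 2190s^2 + 10716s - 2160)
  2s^4 - 50s^3 + 328s^2 + 440s - 7200 = ((1/57)s - 110/1083)(114s^3 - 2190s^2 + 10716s - 2160) + (-(29760/361)s^2 + (29760/19)s - 2678400/361)
  114s^3 - 2190s^2 + 10716s - 2160 = (-(6859/4960)s + 361/1240)(-(29760/361)s^2 + (29760/19)s - 2678400/361) + (0)
Last nonzero remainder: -(29760/361)s^2 + (29760/19)s - 2678400/361. Dividing through by -29760/361 gives the monic gcd s^2 - 19s + 90.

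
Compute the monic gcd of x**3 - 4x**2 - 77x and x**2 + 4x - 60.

Repeated division with remainder:
  x**3 - 4x**2 - 77x = (x - 8)(x**2 + 4x - 60) + (15x - 480)
  x**2 + 4x - 60 = ((1/15)x + 12/5)(15x - 480) + (1092)
  15x - 480 = ((5/364)x - 40/91)(1092) + (0)
The last nonzero remainder is the constant 1092, so the polynomials are coprime and gcd = 1.

1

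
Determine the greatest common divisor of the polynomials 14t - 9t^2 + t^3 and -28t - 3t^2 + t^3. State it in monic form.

Euclidean algorithm in ℚ[t]:
  t^3 - 9t^2 + 14t = (t^3 - 3t^2 - 28t) + (-6t^2 + 42t)
  t^3 - 3t^2 - 28t = (-(1/6)t - 2/3)(-6t^2 + 42t) + (0)
Last nonzero remainder: -6t^2 + 42t. Dividing through by -6 gives the monic gcd t^2 - 7t.

-7t + t^2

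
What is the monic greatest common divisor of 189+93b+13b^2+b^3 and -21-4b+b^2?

Euclidean algorithm in ℚ[b]:
  b^3+13b^2+93b+189 = (b+17)(b^2-4b-21) + (182b+546)
  b^2-4b-21 = ((1/182)b-1/26)(182b+546) + (0)
Last nonzero remainder: 182b+546. Dividing through by 182 gives the monic gcd b+3.

3+b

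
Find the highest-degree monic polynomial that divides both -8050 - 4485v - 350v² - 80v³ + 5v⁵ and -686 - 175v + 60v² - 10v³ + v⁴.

-14 - 5v + v²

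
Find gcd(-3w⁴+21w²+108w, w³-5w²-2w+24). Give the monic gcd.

w-4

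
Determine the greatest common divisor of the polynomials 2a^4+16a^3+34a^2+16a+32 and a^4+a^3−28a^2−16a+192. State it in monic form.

Apply the Euclidean algorithm:
  2a^4+16a^3+34a^2+16a+32 = (2)(a^4+a^3−28a^2−16a+192) + (14a^3+90a^2+48a−352)
  a^4+a^3−28a^2−16a+192 = ((1/14)a−19/49)(14a^3+90a^2+48a−352) + ((170/49)a^2+(1360/49)a+2720/49)
  14a^3+90a^2+48a−352 = ((343/85)a−539/85)((170/49)a^2+(1360/49)a+2720/49) + (0)
Last nonzero remainder: (170/49)a^2+(1360/49)a+2720/49. Dividing through by 170/49 gives the monic gcd a^2+8a+16.

a^2+8a+16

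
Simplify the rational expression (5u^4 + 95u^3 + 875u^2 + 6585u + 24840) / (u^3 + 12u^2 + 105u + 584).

Repeated division with remainder:
  5u^4 + 95u^3 + 875u^2 + 6585u + 24840 = (5u + 35)(u^3 + 12u^2 + 105u + 584) + (-70u^2 - 10u + 4400)
  u^3 + 12u^2 + 105u + 584 = (-(1/70)u - 83/490)(-70u^2 - 10u + 4400) + ((8142/49)u + 65136/49)
  -70u^2 - 10u + 4400 = (-(1715/4071)u + 13475/4071)((8142/49)u + 65136/49) + (0)
Last nonzero remainder: (8142/49)u + 65136/49. Dividing through by 8142/49 gives the monic gcd u + 8.
Cancel u + 8 from numerator and denominator to get the reduced form.

(5u^3 + 55u^2 + 435u + 3105)/(u^2 + 4u + 73)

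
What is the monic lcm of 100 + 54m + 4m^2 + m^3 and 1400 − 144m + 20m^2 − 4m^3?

−700 − 278m + 26m^2 − 3m^3 + m^4

Repeated division with remainder:
  m^3 + 4m^2 + 54m + 100 = (−1/4)(−4m^3 + 20m^2 − 144m + 1400) + (9m^2 + 18m + 450)
  −4m^3 + 20m^2 − 144m + 1400 = (−(4/9)m + 28/9)(9m^2 + 18m + 450) + (0)
Last nonzero remainder: 9m^2 + 18m + 450. Dividing through by 9 gives the monic gcd m^2 + 2m + 50.
Then lcm(f, g) = f·g / gcd(f, g); expanding and making the result monic gives the answer.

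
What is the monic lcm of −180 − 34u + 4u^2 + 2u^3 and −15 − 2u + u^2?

−270 − 141u − 11u^2 + 5u^3 + u^4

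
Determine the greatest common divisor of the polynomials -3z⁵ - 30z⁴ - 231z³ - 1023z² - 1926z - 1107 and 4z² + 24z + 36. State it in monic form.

z² + 6z + 9

Apply the Euclidean algorithm:
  -3z⁵ - 30z⁴ - 231z³ - 1023z² - 1926z - 1107 = (-(3/4)z³ - 3z² - 33z - 123/4)(4z² + 24z + 36) + (0)
Last nonzero remainder: 4z² + 24z + 36. Dividing through by 4 gives the monic gcd z² + 6z + 9.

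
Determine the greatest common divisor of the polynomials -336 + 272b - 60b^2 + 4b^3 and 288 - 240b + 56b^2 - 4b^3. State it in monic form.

Repeated division with remainder:
  4b^3 - 60b^2 + 272b - 336 = (-1)(-4b^3 + 56b^2 - 240b + 288) + (-4b^2 + 32b - 48)
  -4b^3 + 56b^2 - 240b + 288 = (b - 6)(-4b^2 + 32b - 48) + (0)
Last nonzero remainder: -4b^2 + 32b - 48. Dividing through by -4 gives the monic gcd b^2 - 8b + 12.

12 - 8b + b^2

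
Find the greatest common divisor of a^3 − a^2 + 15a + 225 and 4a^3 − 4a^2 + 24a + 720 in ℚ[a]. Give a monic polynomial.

a + 5

Euclidean algorithm in ℚ[a]:
  a^3 − a^2 + 15a + 225 = (1/4)(4a^3 − 4a^2 + 24a + 720) + (9a + 45)
  4a^3 − 4a^2 + 24a + 720 = ((4/9)a^2 − (8/3)a + 16)(9a + 45) + (0)
Last nonzero remainder: 9a + 45. Dividing through by 9 gives the monic gcd a + 5.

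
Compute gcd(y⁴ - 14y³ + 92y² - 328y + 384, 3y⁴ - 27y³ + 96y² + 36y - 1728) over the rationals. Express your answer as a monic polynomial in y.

y³ - 12y² + 68y - 192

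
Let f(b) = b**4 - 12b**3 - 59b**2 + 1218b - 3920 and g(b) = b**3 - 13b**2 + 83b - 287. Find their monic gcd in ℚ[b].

Euclidean algorithm in ℚ[b]:
  b**4 - 12b**3 - 59b**2 + 1218b - 3920 = (b + 1)(b**3 - 13b**2 + 83b - 287) + (-129b**2 + 1422b - 3633)
  b**3 - 13b**2 + 83b - 287 = (-(1/129)b + 85/5547)(-129b**2 + 1422b - 3633) + ((61104/1849)b - 427728/1849)
  -129b**2 + 1422b - 3633 = (-(79507/20368)b + 319877/20368)((61104/1849)b - 427728/1849) + (0)
Last nonzero remainder: (61104/1849)b - 427728/1849. Dividing through by 61104/1849 gives the monic gcd b - 7.

b - 7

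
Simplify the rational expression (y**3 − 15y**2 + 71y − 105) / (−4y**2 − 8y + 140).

Repeated division with remainder:
  y**3 − 15y**2 + 71y − 105 = (−(1/4)y + 17/4)(−4y**2 − 8y + 140) + (140y − 700)
  −4y**2 − 8y + 140 = (−(1/35)y − 1/5)(140y − 700) + (0)
Last nonzero remainder: 140y − 700. Dividing through by 140 gives the monic gcd y − 5.
Cancel y − 5 from numerator and denominator to get the reduced form.

(−y**2 + 10y − 21)/(4y + 28)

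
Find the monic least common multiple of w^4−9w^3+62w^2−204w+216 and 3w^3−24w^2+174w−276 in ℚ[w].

By polynomial division,
  w^4−9w^3+62w^2−204w+216 = ((1/3)w−1/3)(3w^3−24w^2+174w−276) + (−4w^2−54w+124)
  3w^3−24w^2+174w−276 = (−(3/4)w+129/8)(−4w^2−54w+124) + ((4551/4)w−4551/2)
  −4w^2−54w+124 = (−(16/4551)w−248/4551)((4551/4)w−4551/2) + (0)
Last nonzero remainder: (4551/4)w−4551/2. Dividing through by 4551/4 gives the monic gcd w−2.
Then lcm(f, g) = f·g / gcd(f, g); expanding and making the result monic gives the answer.

w^6−15w^5+162w^4−990w^3+4292w^2−10680w+9936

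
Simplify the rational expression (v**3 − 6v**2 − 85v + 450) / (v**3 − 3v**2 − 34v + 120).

Euclidean algorithm in ℚ[v]:
  v**3 − 6v**2 − 85v + 450 = (v**3 − 3v**2 − 34v + 120) + (−3v**2 − 51v + 330)
  v**3 − 3v**2 − 34v + 120 = (−(1/3)v + 20/3)(−3v**2 − 51v + 330) + (416v − 2080)
  −3v**2 − 51v + 330 = (−(3/416)v − 33/208)(416v − 2080) + (0)
Last nonzero remainder: 416v − 2080. Dividing through by 416 gives the monic gcd v − 5.
Cancel v − 5 from numerator and denominator to get the reduced form.

(v**2 − v − 90)/(v**2 + 2v − 24)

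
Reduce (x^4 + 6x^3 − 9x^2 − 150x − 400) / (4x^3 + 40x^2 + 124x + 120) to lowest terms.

Repeated division with remainder:
  x^4 + 6x^3 − 9x^2 − 150x − 400 = ((1/4)x − 1)(4x^3 + 40x^2 + 124x + 120) + (−56x − 280)
  4x^3 + 40x^2 + 124x + 120 = (−(1/14)x^2 − (5/14)x − 3/7)(−56x − 280) + (0)
Last nonzero remainder: −56x − 280. Dividing through by −56 gives the monic gcd x + 5.
Cancel x + 5 from numerator and denominator to get the reduced form.

(x^3 + x^2 − 14x − 80)/(4x^2 + 20x + 24)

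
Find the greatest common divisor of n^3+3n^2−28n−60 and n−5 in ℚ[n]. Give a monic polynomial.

By polynomial division,
  n^3+3n^2−28n−60 = (n^2+8n+12)(n−5) + (0)
The last nonzero remainder n−5 is already monic.

n−5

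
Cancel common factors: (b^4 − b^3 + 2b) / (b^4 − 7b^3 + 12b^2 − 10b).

(b + 1)/(b − 5)

Repeated division with remainder:
  b^4 − b^3 + 2b = (b^4 − 7b^3 + 12b^2 − 10b) + (6b^3 − 12b^2 + 12b)
  b^4 − 7b^3 + 12b^2 − 10b = ((1/6)b − 5/6)(6b^3 − 12b^2 + 12b) + (0)
Last nonzero remainder: 6b^3 − 12b^2 + 12b. Dividing through by 6 gives the monic gcd b^3 − 2b^2 + 2b.
Cancel b^3 − 2b^2 + 2b from numerator and denominator to get the reduced form.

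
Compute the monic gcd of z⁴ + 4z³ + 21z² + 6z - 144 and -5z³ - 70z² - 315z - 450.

Apply the Euclidean algorithm:
  z⁴ + 4z³ + 21z² + 6z - 144 = (-(1/5)z + 2)(-5z³ - 70z² - 315z - 450) + (98z² + 546z + 756)
  -5z³ - 70z² - 315z - 450 = (-(5/98)z - 295/686)(98z² + 546z + 756) + (-(2040/49)z - 6120/49)
  98z² + 546z + 756 = (-(2401/1020)z - 1029/170)(-(2040/49)z - 6120/49) + (0)
Last nonzero remainder: -(2040/49)z - 6120/49. Dividing through by -2040/49 gives the monic gcd z + 3.

z + 3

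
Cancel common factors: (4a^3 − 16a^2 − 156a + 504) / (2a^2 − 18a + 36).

(2a^2 − 2a − 84)/(a − 6)

Repeated division with remainder:
  4a^3 − 16a^2 − 156a + 504 = (2a + 10)(2a^2 − 18a + 36) + (−48a + 144)
  2a^2 − 18a + 36 = (−(1/24)a + 1/4)(−48a + 144) + (0)
Last nonzero remainder: −48a + 144. Dividing through by −48 gives the monic gcd a − 3.
Cancel a − 3 from numerator and denominator to get the reduced form.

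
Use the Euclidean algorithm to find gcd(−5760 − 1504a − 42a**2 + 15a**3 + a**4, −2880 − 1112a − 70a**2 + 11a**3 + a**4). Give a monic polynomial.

Apply the Euclidean algorithm:
  a**4 + 15a**3 − 42a**2 − 1504a − 5760 = (a**4 + 11a**3 − 70a**2 − 1112a − 2880) + (4a**3 + 28a**2 − 392a − 2880)
  a**4 + 11a**3 − 70a**2 − 1112a − 2880 = ((1/4)a + 1)(4a**3 + 28a**2 − 392a − 2880) + (0)
Last nonzero remainder: 4a**3 + 28a**2 − 392a − 2880. Dividing through by 4 gives the monic gcd a**3 + 7a**2 − 98a − 720.

−720 − 98a + 7a**2 + a**3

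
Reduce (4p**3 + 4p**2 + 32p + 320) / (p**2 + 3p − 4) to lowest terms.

By polynomial division,
  4p**3 + 4p**2 + 32p + 320 = (4p − 8)(p**2 + 3p − 4) + (72p + 288)
  p**2 + 3p − 4 = ((1/72)p − 1/72)(72p + 288) + (0)
Last nonzero remainder: 72p + 288. Dividing through by 72 gives the monic gcd p + 4.
Cancel p + 4 from numerator and denominator to get the reduced form.

(4p**2 − 12p + 80)/(p − 1)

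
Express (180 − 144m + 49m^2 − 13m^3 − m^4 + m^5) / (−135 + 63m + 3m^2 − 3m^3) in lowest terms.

(12 − 8m + 3m^2 − m^3)/(−9 + 3m)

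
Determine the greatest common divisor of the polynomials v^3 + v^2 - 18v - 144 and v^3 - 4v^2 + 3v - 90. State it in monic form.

v - 6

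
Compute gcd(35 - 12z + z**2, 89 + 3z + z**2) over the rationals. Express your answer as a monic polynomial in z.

Euclidean algorithm in ℚ[z]:
  z**2 - 12z + 35 = (z**2 + 3z + 89) + (-15z - 54)
  z**2 + 3z + 89 = (-(1/15)z + 1/25)(-15z - 54) + (2279/25)
  -15z - 54 = (-(375/2279)z - 1350/2279)(2279/25) + (0)
The last nonzero remainder is the constant 2279/25, so the polynomials are coprime and gcd = 1.

1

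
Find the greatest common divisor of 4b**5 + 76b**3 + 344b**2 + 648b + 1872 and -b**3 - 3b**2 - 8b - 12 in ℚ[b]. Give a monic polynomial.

Repeated division with remainder:
  4b**5 + 76b**3 + 344b**2 + 648b + 1872 = (-4b**2 + 12b - 80)(-b**3 - 3b**2 - 8b - 12) + (152b**2 + 152b + 912)
  -b**3 - 3b**2 - 8b - 12 = (-(1/152)b - 1/76)(152b**2 + 152b + 912) + (0)
Last nonzero remainder: 152b**2 + 152b + 912. Dividing through by 152 gives the monic gcd b**2 + b + 6.

b**2 + b + 6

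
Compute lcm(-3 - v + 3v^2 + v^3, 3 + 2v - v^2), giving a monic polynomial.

9 - 10v^2 + v^4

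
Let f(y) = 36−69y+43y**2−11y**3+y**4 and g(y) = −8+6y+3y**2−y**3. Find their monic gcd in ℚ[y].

4−5y+y**2

Repeated division with remainder:
  y**4−11y**3+43y**2−69y+36 = (−y+8)(−y**3+3y**2+6y−8) + (25y**2−125y+100)
  −y**3+3y**2+6y−8 = (−(1/25)y−2/25)(25y**2−125y+100) + (0)
Last nonzero remainder: 25y**2−125y+100. Dividing through by 25 gives the monic gcd y**2−5y+4.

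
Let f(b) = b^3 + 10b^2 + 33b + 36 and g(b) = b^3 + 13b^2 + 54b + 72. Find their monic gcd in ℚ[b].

Apply the Euclidean algorithm:
  b^3 + 10b^2 + 33b + 36 = (b^3 + 13b^2 + 54b + 72) + (-3b^2 - 21b - 36)
  b^3 + 13b^2 + 54b + 72 = (-(1/3)b - 2)(-3b^2 - 21b - 36) + (0)
Last nonzero remainder: -3b^2 - 21b - 36. Dividing through by -3 gives the monic gcd b^2 + 7b + 12.

b^2 + 7b + 12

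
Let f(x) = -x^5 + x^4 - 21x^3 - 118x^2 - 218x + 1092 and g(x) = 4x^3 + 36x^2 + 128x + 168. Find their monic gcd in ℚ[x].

Euclidean algorithm in ℚ[x]:
  -x^5 + x^4 - 21x^3 - 118x^2 - 218x + 1092 = (-(1/4)x^2 + (5/2)x - 79/4)(4x^3 + 36x^2 + 128x + 168) + (315x^2 + 1890x + 4410)
  4x^3 + 36x^2 + 128x + 168 = ((4/315)x + 4/105)(315x^2 + 1890x + 4410) + (0)
Last nonzero remainder: 315x^2 + 1890x + 4410. Dividing through by 315 gives the monic gcd x^2 + 6x + 14.

x^2 + 6x + 14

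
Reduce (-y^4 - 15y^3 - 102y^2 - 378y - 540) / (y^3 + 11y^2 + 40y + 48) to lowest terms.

(-y^3 - 12y^2 - 66y - 180)/(y^2 + 8y + 16)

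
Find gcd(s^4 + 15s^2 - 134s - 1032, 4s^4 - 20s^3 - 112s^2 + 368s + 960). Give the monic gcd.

s^2 - 2s - 24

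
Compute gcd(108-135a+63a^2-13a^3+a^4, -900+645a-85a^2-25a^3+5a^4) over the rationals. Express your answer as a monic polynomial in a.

Apply the Euclidean algorithm:
  a^4-13a^3+63a^2-135a+108 = (1/5)(5a^4-25a^3-85a^2+645a-900) + (-8a^3+80a^2-264a+288)
  5a^4-25a^3-85a^2+645a-900 = (-(5/8)a-25/8)(-8a^3+80a^2-264a+288) + (0)
Last nonzero remainder: -8a^3+80a^2-264a+288. Dividing through by -8 gives the monic gcd a^3-10a^2+33a-36.

-36+33a-10a^2+a^3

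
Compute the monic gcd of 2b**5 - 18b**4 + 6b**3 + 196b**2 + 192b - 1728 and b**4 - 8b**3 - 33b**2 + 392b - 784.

b**2 - 8b + 16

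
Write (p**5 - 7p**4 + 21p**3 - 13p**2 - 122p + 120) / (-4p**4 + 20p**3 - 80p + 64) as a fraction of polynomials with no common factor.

(-p**2 + 4p - 15)/(4p - 8)

By polynomial division,
  p**5 - 7p**4 + 21p**3 - 13p**2 - 122p + 120 = (-(1/4)p + 1/2)(-4p**4 + 20p**3 - 80p + 64) + (11p**3 - 33p**2 - 66p + 88)
  -4p**4 + 20p**3 - 80p + 64 = (-(4/11)p + 8/11)(11p**3 - 33p**2 - 66p + 88) + (0)
Last nonzero remainder: 11p**3 - 33p**2 - 66p + 88. Dividing through by 11 gives the monic gcd p**3 - 3p**2 - 6p + 8.
Cancel p**3 - 3p**2 - 6p + 8 from numerator and denominator to get the reduced form.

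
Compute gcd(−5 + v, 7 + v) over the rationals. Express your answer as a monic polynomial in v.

1

Apply the Euclidean algorithm:
  v − 5 = (v + 7) + (−12)
  v + 7 = (−(1/12)v − 7/12)(−12) + (0)
The last nonzero remainder is the constant −12, so the polynomials are coprime and gcd = 1.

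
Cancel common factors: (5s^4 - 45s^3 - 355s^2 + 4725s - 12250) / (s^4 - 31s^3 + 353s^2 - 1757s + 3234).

(5s^2 + 25s - 250)/(s^2 - 17s + 66)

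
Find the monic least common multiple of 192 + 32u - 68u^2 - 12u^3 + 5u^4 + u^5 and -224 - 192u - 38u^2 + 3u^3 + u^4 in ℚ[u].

-1344 - 32u + 508u^2 + 16u^3 - 47u^4 - 2u^5 + u^6

Apply the Euclidean algorithm:
  u^5 + 5u^4 - 12u^3 - 68u^2 + 32u + 192 = (u + 2)(u^4 + 3u^3 - 38u^2 - 192u - 224) + (20u^3 + 200u^2 + 640u + 640)
  u^4 + 3u^3 - 38u^2 - 192u - 224 = ((1/20)u - 7/20)(20u^3 + 200u^2 + 640u + 640) + (0)
Last nonzero remainder: 20u^3 + 200u^2 + 640u + 640. Dividing through by 20 gives the monic gcd u^3 + 10u^2 + 32u + 32.
Then lcm(f, g) = f·g / gcd(f, g); expanding and making the result monic gives the answer.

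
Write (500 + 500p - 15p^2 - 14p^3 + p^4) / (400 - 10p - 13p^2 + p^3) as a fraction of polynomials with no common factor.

By polynomial division,
  p^4 - 14p^3 - 15p^2 + 500p + 500 = (p - 1)(p^3 - 13p^2 - 10p + 400) + (-18p^2 + 90p + 900)
  p^3 - 13p^2 - 10p + 400 = (-(1/18)p + 4/9)(-18p^2 + 90p + 900) + (0)
Last nonzero remainder: -18p^2 + 90p + 900. Dividing through by -18 gives the monic gcd p^2 - 5p - 50.
Cancel p^2 - 5p - 50 from numerator and denominator to get the reduced form.

(-10 - 9p + p^2)/(-8 + p)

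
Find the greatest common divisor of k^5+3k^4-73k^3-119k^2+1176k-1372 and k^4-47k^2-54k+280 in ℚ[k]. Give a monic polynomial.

k^2-9k+14

Euclidean algorithm in ℚ[k]:
  k^5+3k^4-73k^3-119k^2+1176k-1372 = (k+3)(k^4-47k^2-54k+280) + (-26k^3+76k^2+1058k-2212)
  k^4-47k^2-54k+280 = (-(1/26)k-19/169)(-26k^3+76k^2+1058k-2212) + ((378/169)k^2-(3402/169)k+5292/169)
  -26k^3+76k^2+1058k-2212 = (-(2197/189)k-13351/189)((378/169)k^2-(3402/169)k+5292/169) + (0)
Last nonzero remainder: (378/169)k^2-(3402/169)k+5292/169. Dividing through by 378/169 gives the monic gcd k^2-9k+14.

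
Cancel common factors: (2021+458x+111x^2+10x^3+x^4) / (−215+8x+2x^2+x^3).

(47+3x+x^2)/(−5+x)

Apply the Euclidean algorithm:
  x^4+10x^3+111x^2+458x+2021 = (x+8)(x^3+2x^2+8x−215) + (87x^2+609x+3741)
  x^3+2x^2+8x−215 = ((1/87)x−5/87)(87x^2+609x+3741) + (0)
Last nonzero remainder: 87x^2+609x+3741. Dividing through by 87 gives the monic gcd x^2+7x+43.
Cancel x^2+7x+43 from numerator and denominator to get the reduced form.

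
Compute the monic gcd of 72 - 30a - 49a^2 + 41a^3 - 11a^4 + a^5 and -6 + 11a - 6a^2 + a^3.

6 - 5a + a^2

Apply the Euclidean algorithm:
  a^5 - 11a^4 + 41a^3 - 49a^2 - 30a + 72 = (a^2 - 5a)(a^3 - 6a^2 + 11a - 6) + (12a^2 - 60a + 72)
  a^3 - 6a^2 + 11a - 6 = ((1/12)a - 1/12)(12a^2 - 60a + 72) + (0)
Last nonzero remainder: 12a^2 - 60a + 72. Dividing through by 12 gives the monic gcd a^2 - 5a + 6.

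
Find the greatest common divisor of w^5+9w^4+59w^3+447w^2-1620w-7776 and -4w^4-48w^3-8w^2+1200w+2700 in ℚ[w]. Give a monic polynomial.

w^2+12w+27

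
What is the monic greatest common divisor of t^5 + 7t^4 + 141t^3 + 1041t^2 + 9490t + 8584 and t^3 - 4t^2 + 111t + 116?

By polynomial division,
  t^5 + 7t^4 + 141t^3 + 1041t^2 + 9490t + 8584 = (t^2 + 11t + 74)(t^3 - 4t^2 + 111t + 116) + (0)
The last nonzero remainder t^3 - 4t^2 + 111t + 116 is already monic.

t^3 - 4t^2 + 111t + 116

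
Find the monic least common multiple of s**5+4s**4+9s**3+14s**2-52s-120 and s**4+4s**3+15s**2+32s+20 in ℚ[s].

s**6+5s**5+13s**4+23s**3-38s**2-172s-120

By polynomial division,
  s**5+4s**4+9s**3+14s**2-52s-120 = (s)(s**4+4s**3+15s**2+32s+20) + (-6s**3-18s**2-72s-120)
  s**4+4s**3+15s**2+32s+20 = (-(1/6)s-1/6)(-6s**3-18s**2-72s-120) + (0)
Last nonzero remainder: -6s**3-18s**2-72s-120. Dividing through by -6 gives the monic gcd s**3+3s**2+12s+20.
Then lcm(f, g) = f·g / gcd(f, g); expanding and making the result monic gives the answer.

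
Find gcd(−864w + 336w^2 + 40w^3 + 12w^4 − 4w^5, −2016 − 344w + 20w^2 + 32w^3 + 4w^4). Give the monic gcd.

18 + 5w + w^2

By polynomial division,
  −4w^5 + 12w^4 + 40w^3 + 336w^2 − 864w = (−w + 11)(4w^4 + 32w^3 + 20w^2 − 344w − 2016) + (−292w^3 − 228w^2 + 904w + 22176)
  4w^4 + 32w^3 + 20w^2 − 344w − 2016 = (−(1/73)w − 527/5329)(−292w^3 − 228w^2 + 904w + 22176) + ((52416/5329)w^2 + (262080/5329)w + 943488/5329)
  −292w^3 − 228w^2 + 904w + 22176 = (−(389017/13104)w + 58619/468)((52416/5329)w^2 + (262080/5329)w + 943488/5329) + (0)
Last nonzero remainder: (52416/5329)w^2 + (262080/5329)w + 943488/5329. Dividing through by 52416/5329 gives the monic gcd w^2 + 5w + 18.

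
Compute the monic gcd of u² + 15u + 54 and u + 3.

1

Euclidean algorithm in ℚ[u]:
  u² + 15u + 54 = (u + 12)(u + 3) + (18)
  u + 3 = ((1/18)u + 1/6)(18) + (0)
The last nonzero remainder is the constant 18, so the polynomials are coprime and gcd = 1.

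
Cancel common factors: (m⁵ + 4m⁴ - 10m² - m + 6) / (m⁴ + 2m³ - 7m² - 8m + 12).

(m² - 1)/(m - 2)

Euclidean algorithm in ℚ[m]:
  m⁵ + 4m⁴ - 10m² - m + 6 = (m + 2)(m⁴ + 2m³ - 7m² - 8m + 12) + (3m³ + 12m² + 3m - 18)
  m⁴ + 2m³ - 7m² - 8m + 12 = ((1/3)m - 2/3)(3m³ + 12m² + 3m - 18) + (0)
Last nonzero remainder: 3m³ + 12m² + 3m - 18. Dividing through by 3 gives the monic gcd m³ + 4m² + m - 6.
Cancel m³ + 4m² + m - 6 from numerator and denominator to get the reduced form.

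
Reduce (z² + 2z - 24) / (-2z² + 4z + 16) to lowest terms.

Apply the Euclidean algorithm:
  z² + 2z - 24 = (-1/2)(-2z² + 4z + 16) + (4z - 16)
  -2z² + 4z + 16 = (-(1/2)z - 1)(4z - 16) + (0)
Last nonzero remainder: 4z - 16. Dividing through by 4 gives the monic gcd z - 4.
Cancel z - 4 from numerator and denominator to get the reduced form.

(-z - 6)/(2z + 4)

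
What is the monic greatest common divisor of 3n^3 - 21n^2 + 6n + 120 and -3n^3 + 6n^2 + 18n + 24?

n - 4

Apply the Euclidean algorithm:
  3n^3 - 21n^2 + 6n + 120 = (-1)(-3n^3 + 6n^2 + 18n + 24) + (-15n^2 + 24n + 144)
  -3n^3 + 6n^2 + 18n + 24 = ((1/5)n - 2/25)(-15n^2 + 24n + 144) + (-(222/25)n + 888/25)
  -15n^2 + 24n + 144 = ((125/74)n + 150/37)(-(222/25)n + 888/25) + (0)
Last nonzero remainder: -(222/25)n + 888/25. Dividing through by -222/25 gives the monic gcd n - 4.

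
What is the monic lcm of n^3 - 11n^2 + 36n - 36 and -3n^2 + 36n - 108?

n^4 - 17n^3 + 102n^2 - 252n + 216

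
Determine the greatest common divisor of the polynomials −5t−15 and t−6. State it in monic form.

1

Repeated division with remainder:
  −5t−15 = (−5)(t−6) + (−45)
  t−6 = (−(1/45)t+2/15)(−45) + (0)
The last nonzero remainder is the constant −45, so the polynomials are coprime and gcd = 1.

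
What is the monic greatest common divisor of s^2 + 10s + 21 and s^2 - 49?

s + 7

Apply the Euclidean algorithm:
  s^2 + 10s + 21 = (s^2 - 49) + (10s + 70)
  s^2 - 49 = ((1/10)s - 7/10)(10s + 70) + (0)
Last nonzero remainder: 10s + 70. Dividing through by 10 gives the monic gcd s + 7.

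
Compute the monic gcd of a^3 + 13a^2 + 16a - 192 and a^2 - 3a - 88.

a + 8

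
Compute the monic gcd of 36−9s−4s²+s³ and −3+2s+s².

3+s

By polynomial division,
  s³−4s²−9s+36 = (s−6)(s²+2s−3) + (6s+18)
  s²+2s−3 = ((1/6)s−1/6)(6s+18) + (0)
Last nonzero remainder: 6s+18. Dividing through by 6 gives the monic gcd s+3.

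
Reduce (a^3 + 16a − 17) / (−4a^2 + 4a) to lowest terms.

(−a^2 − a − 17)/(4a)

Euclidean algorithm in ℚ[a]:
  a^3 + 16a − 17 = (−(1/4)a − 1/4)(−4a^2 + 4a) + (17a − 17)
  −4a^2 + 4a = (−(4/17)a)(17a − 17) + (0)
Last nonzero remainder: 17a − 17. Dividing through by 17 gives the monic gcd a − 1.
Cancel a − 1 from numerator and denominator to get the reduced form.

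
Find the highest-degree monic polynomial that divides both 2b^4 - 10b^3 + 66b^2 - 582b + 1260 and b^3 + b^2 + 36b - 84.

b^2 + 3b + 42

Apply the Euclidean algorithm:
  2b^4 - 10b^3 + 66b^2 - 582b + 1260 = (2b - 12)(b^3 + b^2 + 36b - 84) + (6b^2 + 18b + 252)
  b^3 + b^2 + 36b - 84 = ((1/6)b - 1/3)(6b^2 + 18b + 252) + (0)
Last nonzero remainder: 6b^2 + 18b + 252. Dividing through by 6 gives the monic gcd b^2 + 3b + 42.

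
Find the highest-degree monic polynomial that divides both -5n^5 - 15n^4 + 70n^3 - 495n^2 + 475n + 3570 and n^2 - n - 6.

n^2 - n - 6

Euclidean algorithm in ℚ[n]:
  -5n^5 - 15n^4 + 70n^3 - 495n^2 + 475n + 3570 = (-5n^3 - 20n^2 + 20n - 595)(n^2 - n - 6) + (0)
The last nonzero remainder n^2 - n - 6 is already monic.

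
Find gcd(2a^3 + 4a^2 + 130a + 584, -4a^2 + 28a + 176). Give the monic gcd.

a + 4

By polynomial division,
  2a^3 + 4a^2 + 130a + 584 = (-(1/2)a - 9/2)(-4a^2 + 28a + 176) + (344a + 1376)
  -4a^2 + 28a + 176 = (-(1/86)a + 11/86)(344a + 1376) + (0)
Last nonzero remainder: 344a + 1376. Dividing through by 344 gives the monic gcd a + 4.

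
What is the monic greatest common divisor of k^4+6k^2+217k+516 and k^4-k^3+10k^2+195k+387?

Euclidean algorithm in ℚ[k]:
  k^4+6k^2+217k+516 = (k^4-k^3+10k^2+195k+387) + (k^3-4k^2+22k+129)
  k^4-k^3+10k^2+195k+387 = (k+3)(k^3-4k^2+22k+129) + (0)
The last nonzero remainder k^3-4k^2+22k+129 is already monic.

k^3-4k^2+22k+129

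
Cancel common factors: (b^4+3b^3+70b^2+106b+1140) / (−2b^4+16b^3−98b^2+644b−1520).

By polynomial division,
  b^4+3b^3+70b^2+106b+1140 = (−1/2)(−2b^4+16b^3−98b^2+644b−1520) + (11b^3+21b^2+428b+380)
  −2b^4+16b^3−98b^2+644b−1520 = (−(2/11)b+218/121)(11b^3+21b^2+428b+380) + (−(7020/121)b^2−(7020/121)b−266760/121)
  11b^3+21b^2+428b+380 = (−(1331/7020)b−121/702)(−(7020/121)b^2−(7020/121)b−266760/121) + (0)
Last nonzero remainder: −(7020/121)b^2−(7020/121)b−266760/121. Dividing through by −7020/121 gives the monic gcd b^2+b+38.
Cancel b^2+b+38 from numerator and denominator to get the reduced form.

(−b^2−2b−30)/(2b^2−18b+40)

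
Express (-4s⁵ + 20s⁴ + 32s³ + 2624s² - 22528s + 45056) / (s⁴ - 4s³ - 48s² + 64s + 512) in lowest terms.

(-4s³ - 28s² - 176s + 1408)/(s² + 8s + 16)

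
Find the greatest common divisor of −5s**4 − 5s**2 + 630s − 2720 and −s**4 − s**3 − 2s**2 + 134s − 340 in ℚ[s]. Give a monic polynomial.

Repeated division with remainder:
  −5s**4 − 5s**2 + 630s − 2720 = (5)(−s**4 − s**3 − 2s**2 + 134s − 340) + (5s**3 + 5s**2 − 40s − 1020)
  −s**4 − s**3 − 2s**2 + 134s − 340 = (−(1/5)s)(5s**3 + 5s**2 − 40s − 1020) + (−10s**2 − 70s − 340)
  5s**3 + 5s**2 − 40s − 1020 = (−(1/2)s + 3)(−10s**2 − 70s − 340) + (0)
Last nonzero remainder: −10s**2 − 70s − 340. Dividing through by −10 gives the monic gcd s**2 + 7s + 34.

s**2 + 7s + 34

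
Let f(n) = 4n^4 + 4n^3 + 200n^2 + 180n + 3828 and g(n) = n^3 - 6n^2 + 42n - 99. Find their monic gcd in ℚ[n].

Euclidean algorithm in ℚ[n]:
  4n^4 + 4n^3 + 200n^2 + 180n + 3828 = (4n + 28)(n^3 - 6n^2 + 42n - 99) + (200n^2 - 600n + 6600)
  n^3 - 6n^2 + 42n - 99 = ((1/200)n - 3/200)(200n^2 - 600n + 6600) + (0)
Last nonzero remainder: 200n^2 - 600n + 6600. Dividing through by 200 gives the monic gcd n^2 - 3n + 33.

n^2 - 3n + 33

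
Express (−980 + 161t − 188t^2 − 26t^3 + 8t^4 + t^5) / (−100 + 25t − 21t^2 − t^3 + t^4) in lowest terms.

By polynomial division,
  t^5 + 8t^4 − 26t^3 − 188t^2 + 161t − 980 = (t + 9)(t^4 − t^3 − 21t^2 + 25t − 100) + (4t^3 − 24t^2 + 36t − 80)
  t^4 − t^3 − 21t^2 + 25t − 100 = ((1/4)t + 5/4)(4t^3 − 24t^2 + 36t − 80) + (0)
Last nonzero remainder: 4t^3 − 24t^2 + 36t − 80. Dividing through by 4 gives the monic gcd t^3 − 6t^2 + 9t − 20.
Cancel t^3 − 6t^2 + 9t − 20 from numerator and denominator to get the reduced form.

(49 + 14t + t^2)/(5 + t)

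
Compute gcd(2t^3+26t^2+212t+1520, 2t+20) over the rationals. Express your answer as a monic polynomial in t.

t+10

By polynomial division,
  2t^3+26t^2+212t+1520 = (t^2+3t+76)(2t+20) + (0)
Last nonzero remainder: 2t+20. Dividing through by 2 gives the monic gcd t+10.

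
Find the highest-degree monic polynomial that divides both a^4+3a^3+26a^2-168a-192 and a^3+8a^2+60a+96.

a^2+6a+48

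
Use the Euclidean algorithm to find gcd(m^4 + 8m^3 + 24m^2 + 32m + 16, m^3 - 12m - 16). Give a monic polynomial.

m^2 + 4m + 4

Euclidean algorithm in ℚ[m]:
  m^4 + 8m^3 + 24m^2 + 32m + 16 = (m + 8)(m^3 - 12m - 16) + (36m^2 + 144m + 144)
  m^3 - 12m - 16 = ((1/36)m - 1/9)(36m^2 + 144m + 144) + (0)
Last nonzero remainder: 36m^2 + 144m + 144. Dividing through by 36 gives the monic gcd m^2 + 4m + 4.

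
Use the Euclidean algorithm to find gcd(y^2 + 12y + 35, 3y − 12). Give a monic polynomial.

Apply the Euclidean algorithm:
  y^2 + 12y + 35 = ((1/3)y + 16/3)(3y − 12) + (99)
  3y − 12 = ((1/33)y − 4/33)(99) + (0)
The last nonzero remainder is the constant 99, so the polynomials are coprime and gcd = 1.

1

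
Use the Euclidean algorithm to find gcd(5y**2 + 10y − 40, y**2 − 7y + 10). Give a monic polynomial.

y − 2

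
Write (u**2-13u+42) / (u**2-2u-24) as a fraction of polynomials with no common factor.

By polynomial division,
  u**2-13u+42 = (u**2-2u-24) + (-11u+66)
  u**2-2u-24 = (-(1/11)u-4/11)(-11u+66) + (0)
Last nonzero remainder: -11u+66. Dividing through by -11 gives the monic gcd u-6.
Cancel u-6 from numerator and denominator to get the reduced form.

(u-7)/(u+4)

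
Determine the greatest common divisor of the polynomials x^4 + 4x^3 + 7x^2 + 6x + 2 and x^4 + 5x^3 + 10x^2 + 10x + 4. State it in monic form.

Repeated division with remainder:
  x^4 + 4x^3 + 7x^2 + 6x + 2 = (x^4 + 5x^3 + 10x^2 + 10x + 4) + (-x^3 - 3x^2 - 4x - 2)
  x^4 + 5x^3 + 10x^2 + 10x + 4 = (-x - 2)(-x^3 - 3x^2 - 4x - 2) + (0)
Last nonzero remainder: -x^3 - 3x^2 - 4x - 2. Dividing through by -1 gives the monic gcd x^3 + 3x^2 + 4x + 2.

x^3 + 3x^2 + 4x + 2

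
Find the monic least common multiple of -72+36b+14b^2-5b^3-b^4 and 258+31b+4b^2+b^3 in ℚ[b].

3096-1692b-458b^2+207b^3+19b^4+3b^5+b^6

Apply the Euclidean algorithm:
  -b^4-5b^3+14b^2+36b-72 = (-b-1)(b^3+4b^2+31b+258) + (49b^2+325b+186)
  b^3+4b^2+31b+258 = ((1/49)b-129/2401)(49b^2+325b+186) + ((107242/2401)b+643452/2401)
  49b^2+325b+186 = ((117649/107242)b+74431/107242)((107242/2401)b+643452/2401) + (0)
Last nonzero remainder: (107242/2401)b+643452/2401. Dividing through by 107242/2401 gives the monic gcd b+6.
Then lcm(f, g) = f·g / gcd(f, g); expanding and making the result monic gives the answer.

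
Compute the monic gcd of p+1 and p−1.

1

Repeated division with remainder:
  p+1 = (p−1) + (2)
  p−1 = ((1/2)p−1/2)(2) + (0)
The last nonzero remainder is the constant 2, so the polynomials are coprime and gcd = 1.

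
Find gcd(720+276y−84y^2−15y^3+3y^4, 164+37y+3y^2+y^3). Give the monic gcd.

By polynomial division,
  3y^4−15y^3−84y^2+276y+720 = (3y−24)(y^3+3y^2+37y+164) + (−123y^2+672y+4656)
  y^3+3y^2+37y+164 = (−(1/123)y−347/5043)(−123y^2+672y+4656) + ((203557/1681)y+814228/1681)
  −123y^2+672y+4656 = (−(206763/203557)y+1956684/203557)((203557/1681)y+814228/1681) + (0)
Last nonzero remainder: (203557/1681)y+814228/1681. Dividing through by 203557/1681 gives the monic gcd y+4.

4+y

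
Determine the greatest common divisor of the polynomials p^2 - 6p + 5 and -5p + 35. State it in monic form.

1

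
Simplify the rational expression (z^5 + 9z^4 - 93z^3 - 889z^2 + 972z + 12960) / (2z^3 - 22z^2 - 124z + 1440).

Euclidean algorithm in ℚ[z]:
  z^5 + 9z^4 - 93z^3 - 889z^2 + 972z + 12960 = ((1/2)z^2 + 10z + 189/2)(2z^3 - 22z^2 - 124z + 1440) + (1710z^2 - 1710z - 123120)
  2z^3 - 22z^2 - 124z + 1440 = ((1/855)z - 2/171)(1710z^2 - 1710z - 123120) + (0)
Last nonzero remainder: 1710z^2 - 1710z - 123120. Dividing through by 1710 gives the monic gcd z^2 - z - 72.
Cancel z^2 - z - 72 from numerator and denominator to get the reduced form.

(z^3 + 10z^2 - 11z - 180)/(2z - 20)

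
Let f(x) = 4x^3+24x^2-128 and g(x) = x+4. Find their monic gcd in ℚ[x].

Repeated division with remainder:
  4x^3+24x^2-128 = (4x^2+8x-32)(x+4) + (0)
The last nonzero remainder x+4 is already monic.

x+4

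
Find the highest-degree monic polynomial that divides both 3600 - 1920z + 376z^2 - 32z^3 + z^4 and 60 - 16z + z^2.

60 - 16z + z^2

Repeated division with remainder:
  z^4 - 32z^3 + 376z^2 - 1920z + 3600 = (z^2 - 16z + 60)(z^2 - 16z + 60) + (0)
The last nonzero remainder z^2 - 16z + 60 is already monic.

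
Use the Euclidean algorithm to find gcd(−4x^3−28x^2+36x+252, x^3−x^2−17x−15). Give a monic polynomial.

Repeated division with remainder:
  −4x^3−28x^2+36x+252 = (−4)(x^3−x^2−17x−15) + (−32x^2−32x+192)
  x^3−x^2−17x−15 = (−(1/32)x+1/16)(−32x^2−32x+192) + (−9x−27)
  −32x^2−32x+192 = ((32/9)x−64/9)(−9x−27) + (0)
Last nonzero remainder: −9x−27. Dividing through by −9 gives the monic gcd x+3.

x+3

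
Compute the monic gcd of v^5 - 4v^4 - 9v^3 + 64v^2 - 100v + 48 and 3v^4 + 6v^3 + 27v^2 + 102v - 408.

v^2 + 2v - 8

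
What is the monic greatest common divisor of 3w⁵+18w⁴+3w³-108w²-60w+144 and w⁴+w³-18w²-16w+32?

w³+5w²+2w-8

Euclidean algorithm in ℚ[w]:
  3w⁵+18w⁴+3w³-108w²-60w+144 = (3w+15)(w⁴+w³-18w²-16w+32) + (42w³+210w²+84w-336)
  w⁴+w³-18w²-16w+32 = ((1/42)w-2/21)(42w³+210w²+84w-336) + (0)
Last nonzero remainder: 42w³+210w²+84w-336. Dividing through by 42 gives the monic gcd w³+5w²+2w-8.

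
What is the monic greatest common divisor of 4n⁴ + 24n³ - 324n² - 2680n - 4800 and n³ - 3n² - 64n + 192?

n + 8

By polynomial division,
  4n⁴ + 24n³ - 324n² - 2680n - 4800 = (4n + 36)(n³ - 3n² - 64n + 192) + (40n² - 1144n - 11712)
  n³ - 3n² - 64n + 192 = ((1/40)n + 16/25)(40n² - 1144n - 11712) + ((24024/25)n + 192192/25)
  40n² - 1144n - 11712 = ((125/3003)n - 1525/1001)((24024/25)n + 192192/25) + (0)
Last nonzero remainder: (24024/25)n + 192192/25. Dividing through by 24024/25 gives the monic gcd n + 8.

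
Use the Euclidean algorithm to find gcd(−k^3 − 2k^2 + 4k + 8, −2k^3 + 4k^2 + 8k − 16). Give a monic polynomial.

k^2 − 4

By polynomial division,
  −k^3 − 2k^2 + 4k + 8 = (1/2)(−2k^3 + 4k^2 + 8k − 16) + (−4k^2 + 16)
  −2k^3 + 4k^2 + 8k − 16 = ((1/2)k − 1)(−4k^2 + 16) + (0)
Last nonzero remainder: −4k^2 + 16. Dividing through by −4 gives the monic gcd k^2 − 4.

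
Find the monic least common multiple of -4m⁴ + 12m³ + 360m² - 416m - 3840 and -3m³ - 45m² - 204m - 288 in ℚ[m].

m⁵ + m⁴ - 102m³ - 256m² + 1376m + 3840

Repeated division with remainder:
  -4m⁴ + 12m³ + 360m² - 416m - 3840 = ((4/3)m - 24)(-3m³ - 45m² - 204m - 288) + (-448m² - 4928m - 10752)
  -3m³ - 45m² - 204m - 288 = ((3/448)m + 3/112)(-448m² - 4928m - 10752) + (0)
Last nonzero remainder: -448m² - 4928m - 10752. Dividing through by -448 gives the monic gcd m² + 11m + 24.
Then lcm(f, g) = f·g / gcd(f, g); expanding and making the result monic gives the answer.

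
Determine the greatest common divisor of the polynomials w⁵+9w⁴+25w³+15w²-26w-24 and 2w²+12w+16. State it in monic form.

Euclidean algorithm in ℚ[w]:
  w⁵+9w⁴+25w³+15w²-26w-24 = ((1/2)w³+(3/2)w²-(1/2)w-3/2)(2w²+12w+16) + (0)
Last nonzero remainder: 2w²+12w+16. Dividing through by 2 gives the monic gcd w²+6w+8.

w²+6w+8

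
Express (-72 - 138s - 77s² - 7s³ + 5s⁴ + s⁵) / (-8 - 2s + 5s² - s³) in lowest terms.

(-18 - 21s - 8s² - s³)/(-2 + s)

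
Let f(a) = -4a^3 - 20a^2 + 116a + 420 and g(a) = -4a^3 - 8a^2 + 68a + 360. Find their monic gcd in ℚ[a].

a - 5

Repeated division with remainder:
  -4a^3 - 20a^2 + 116a + 420 = (-4a^3 - 8a^2 + 68a + 360) + (-12a^2 + 48a + 60)
  -4a^3 - 8a^2 + 68a + 360 = ((1/3)a + 2)(-12a^2 + 48a + 60) + (-48a + 240)
  -12a^2 + 48a + 60 = ((1/4)a + 1/4)(-48a + 240) + (0)
Last nonzero remainder: -48a + 240. Dividing through by -48 gives the monic gcd a - 5.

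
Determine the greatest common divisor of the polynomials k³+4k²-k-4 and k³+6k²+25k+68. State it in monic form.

k+4

Repeated division with remainder:
  k³+4k²-k-4 = (k³+6k²+25k+68) + (-2k²-26k-72)
  k³+6k²+25k+68 = (-(1/2)k+7/2)(-2k²-26k-72) + (80k+320)
  -2k²-26k-72 = (-(1/40)k-9/40)(80k+320) + (0)
Last nonzero remainder: 80k+320. Dividing through by 80 gives the monic gcd k+4.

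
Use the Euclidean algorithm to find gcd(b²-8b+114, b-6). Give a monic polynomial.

1

Apply the Euclidean algorithm:
  b²-8b+114 = (b-2)(b-6) + (102)
  b-6 = ((1/102)b-1/17)(102) + (0)
The last nonzero remainder is the constant 102, so the polynomials are coprime and gcd = 1.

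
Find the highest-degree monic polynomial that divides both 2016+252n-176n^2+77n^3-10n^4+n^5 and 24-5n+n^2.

By polynomial division,
  n^5-10n^4+77n^3-176n^2+252n+2016 = (n^3-5n^2+28n+84)(n^2-5n+24) + (0)
The last nonzero remainder n^2-5n+24 is already monic.

24-5n+n^2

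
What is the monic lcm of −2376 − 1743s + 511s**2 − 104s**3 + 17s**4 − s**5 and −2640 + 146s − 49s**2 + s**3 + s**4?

By polynomial division,
  −s**5 + 17s**4 − 104s**3 + 511s**2 − 1743s − 2376 = (−s + 18)(s**4 + s**3 − 49s**2 + 146s − 2640) + (−171s**3 + 1539s**2 − 7011s + 45144)
  s**4 + s**3 − 49s**2 + 146s − 2640 = (−(1/171)s − 10/171)(−171s**3 + 1539s**2 − 7011s + 45144) + (0)
Last nonzero remainder: −171s**3 + 1539s**2 − 7011s + 45144. Dividing through by −171 gives the monic gcd s**3 − 9s**2 + 41s − 264.
Then lcm(f, g) = f·g / gcd(f, g); expanding and making the result monic gives the answer.

23760 + 19806s − 3367s**2 + 529s**3 − 66s**4 − 7s**5 + s**6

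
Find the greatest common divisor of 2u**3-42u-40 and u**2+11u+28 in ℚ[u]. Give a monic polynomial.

u+4

By polynomial division,
  2u**3-42u-40 = (2u-22)(u**2+11u+28) + (144u+576)
  u**2+11u+28 = ((1/144)u+7/144)(144u+576) + (0)
Last nonzero remainder: 144u+576. Dividing through by 144 gives the monic gcd u+4.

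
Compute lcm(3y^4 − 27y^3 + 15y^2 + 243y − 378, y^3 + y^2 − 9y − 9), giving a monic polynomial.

y^5 − 8y^4 − 4y^3 + 86y^2 − 45y − 126

Apply the Euclidean algorithm:
  3y^4 − 27y^3 + 15y^2 + 243y − 378 = (3y − 30)(y^3 + y^2 − 9y − 9) + (72y^2 − 648)
  y^3 + y^2 − 9y − 9 = ((1/72)y + 1/72)(72y^2 − 648) + (0)
Last nonzero remainder: 72y^2 − 648. Dividing through by 72 gives the monic gcd y^2 − 9.
Then lcm(f, g) = f·g / gcd(f, g); expanding and making the result monic gives the answer.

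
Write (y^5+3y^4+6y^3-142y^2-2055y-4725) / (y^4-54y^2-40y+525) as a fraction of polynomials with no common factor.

Apply the Euclidean algorithm:
  y^5+3y^4+6y^3-142y^2-2055y-4725 = (y+3)(y^4-54y^2-40y+525) + (60y^3+60y^2-2460y-6300)
  y^4-54y^2-40y+525 = ((1/60)y-1/60)(60y^3+60y^2-2460y-6300) + (-12y^2+24y+420)
  60y^3+60y^2-2460y-6300 = (-5y-15)(-12y^2+24y+420) + (0)
Last nonzero remainder: -12y^2+24y+420. Dividing through by -12 gives the monic gcd y^2-2y-35.
Cancel y^2-2y-35 from numerator and denominator to get the reduced form.

(y^3+5y^2+51y+135)/(y^2+2y-15)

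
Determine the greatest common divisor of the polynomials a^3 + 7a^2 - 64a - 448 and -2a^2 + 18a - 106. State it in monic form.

1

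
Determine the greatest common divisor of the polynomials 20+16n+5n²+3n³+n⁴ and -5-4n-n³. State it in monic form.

5-n+n²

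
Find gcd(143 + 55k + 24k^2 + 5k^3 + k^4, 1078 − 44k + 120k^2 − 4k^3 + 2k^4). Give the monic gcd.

11 + k^2

Apply the Euclidean algorithm:
  k^4 + 5k^3 + 24k^2 + 55k + 143 = (1/2)(2k^4 − 4k^3 + 120k^2 − 44k + 1078) + (7k^3 − 36k^2 + 77k − 396)
  2k^4 − 4k^3 + 120k^2 − 44k + 1078 = ((2/7)k + 44/49)(7k^3 − 36k^2 + 77k − 396) + ((6386/49)k^2 + 70246/49)
  7k^3 − 36k^2 + 77k − 396 = ((343/6386)k − 882/3193)((6386/49)k^2 + 70246/49) + (0)
Last nonzero remainder: (6386/49)k^2 + 70246/49. Dividing through by 6386/49 gives the monic gcd k^2 + 11.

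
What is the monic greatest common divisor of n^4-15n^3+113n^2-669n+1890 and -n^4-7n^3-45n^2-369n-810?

Apply the Euclidean algorithm:
  n^4-15n^3+113n^2-669n+1890 = (-1)(-n^4-7n^3-45n^2-369n-810) + (-22n^3+68n^2-1038n+1080)
  -n^4-7n^3-45n^2-369n-810 = ((1/22)n+111/242)(-22n^3+68n^2-1038n+1080) + (-(3510/121)n^2+(7020/121)n-157950/121)
  -22n^3+68n^2-1038n+1080 = ((1331/1755)n-484/585)(-(3510/121)n^2+(7020/121)n-157950/121) + (0)
Last nonzero remainder: -(3510/121)n^2+(7020/121)n-157950/121. Dividing through by -3510/121 gives the monic gcd n^2-2n+45.

n^2-2n+45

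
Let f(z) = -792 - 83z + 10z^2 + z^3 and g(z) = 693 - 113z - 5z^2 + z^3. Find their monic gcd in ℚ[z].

Repeated division with remainder:
  z^3 + 10z^2 - 83z - 792 = (z^3 - 5z^2 - 113z + 693) + (15z^2 + 30z - 1485)
  z^3 - 5z^2 - 113z + 693 = ((1/15)z - 7/15)(15z^2 + 30z - 1485) + (0)
Last nonzero remainder: 15z^2 + 30z - 1485. Dividing through by 15 gives the monic gcd z^2 + 2z - 99.

-99 + 2z + z^2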